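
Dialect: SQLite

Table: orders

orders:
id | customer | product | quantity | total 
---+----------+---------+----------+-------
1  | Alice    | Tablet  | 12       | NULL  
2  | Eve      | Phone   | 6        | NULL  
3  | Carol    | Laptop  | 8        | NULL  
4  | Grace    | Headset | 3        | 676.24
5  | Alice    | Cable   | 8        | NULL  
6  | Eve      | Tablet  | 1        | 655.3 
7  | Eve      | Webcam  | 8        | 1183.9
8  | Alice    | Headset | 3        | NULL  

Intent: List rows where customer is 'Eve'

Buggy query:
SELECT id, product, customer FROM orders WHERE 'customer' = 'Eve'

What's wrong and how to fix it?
Bug: 'customer' in single quotes is a string literal, not the column; the comparison is literal-vs-literal and never true

Fix: Remove the quotes around the column name (or use double quotes for an identifier)

Corrected query:
SELECT id, product, customer FROM orders WHERE customer = 'Eve'

Result:
id | product | customer
---+---------+---------
2  | Phone   | Eve     
6  | Tablet  | Eve     
7  | Webcam  | Eve     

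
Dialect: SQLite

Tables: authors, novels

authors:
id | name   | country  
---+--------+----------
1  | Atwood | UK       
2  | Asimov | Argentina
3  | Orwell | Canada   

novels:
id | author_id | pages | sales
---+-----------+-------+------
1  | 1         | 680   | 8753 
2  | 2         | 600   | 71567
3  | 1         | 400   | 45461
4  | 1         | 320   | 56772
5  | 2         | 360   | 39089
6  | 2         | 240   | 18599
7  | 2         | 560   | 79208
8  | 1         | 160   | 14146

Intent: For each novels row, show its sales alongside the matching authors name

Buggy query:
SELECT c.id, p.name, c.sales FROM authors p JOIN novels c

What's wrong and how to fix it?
Bug: JOIN with no ON clause produces a cartesian product; every novels row pairs with every authors row

Fix: Specify the join condition linking the foreign key to the parent id

Corrected query:
SELECT c.id, p.name, c.sales FROM authors p JOIN novels c ON c.author_id = p.id

Result:
id | name   | sales
---+--------+------
1  | Atwood | 8753 
2  | Asimov | 71567
3  | Atwood | 45461
4  | Atwood | 56772
5  | Asimov | 39089
6  | Asimov | 18599
7  | Asimov | 79208
8  | Atwood | 14146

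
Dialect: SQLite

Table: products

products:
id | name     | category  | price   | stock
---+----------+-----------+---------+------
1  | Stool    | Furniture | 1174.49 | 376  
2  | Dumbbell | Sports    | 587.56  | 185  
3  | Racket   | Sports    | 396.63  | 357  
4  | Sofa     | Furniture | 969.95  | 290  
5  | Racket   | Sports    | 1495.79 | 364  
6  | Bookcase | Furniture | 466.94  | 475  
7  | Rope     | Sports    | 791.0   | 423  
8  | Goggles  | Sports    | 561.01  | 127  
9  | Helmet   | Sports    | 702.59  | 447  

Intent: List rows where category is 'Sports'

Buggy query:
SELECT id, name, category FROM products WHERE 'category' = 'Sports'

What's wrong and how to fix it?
Bug: Single quotes denote string literals in SQL; the column name is being compared as a constant string

Fix: Remove the quotes around the column name (or use double quotes for an identifier)

Corrected query:
SELECT id, name, category FROM products WHERE category = 'Sports'

Result:
id | name     | category
---+----------+---------
2  | Dumbbell | Sports  
3  | Racket   | Sports  
5  | Racket   | Sports  
7  | Rope     | Sports  
8  | Goggles  | Sports  
9  | Helmet   | Sports  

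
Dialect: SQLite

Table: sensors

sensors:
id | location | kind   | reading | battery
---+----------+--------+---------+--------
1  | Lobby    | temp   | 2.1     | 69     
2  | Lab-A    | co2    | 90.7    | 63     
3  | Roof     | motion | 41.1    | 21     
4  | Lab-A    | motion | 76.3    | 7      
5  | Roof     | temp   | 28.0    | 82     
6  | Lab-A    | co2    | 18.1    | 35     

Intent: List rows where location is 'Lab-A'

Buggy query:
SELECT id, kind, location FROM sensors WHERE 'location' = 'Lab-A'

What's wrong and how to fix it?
Bug: 'location' in single quotes is a string literal, not the column; the comparison is literal-vs-literal and never true

Fix: Remove the quotes around the column name (or use double quotes for an identifier)

Corrected query:
SELECT id, kind, location FROM sensors WHERE location = 'Lab-A'

Result:
id | kind   | location
---+--------+---------
2  | co2    | Lab-A   
4  | motion | Lab-A   
6  | co2    | Lab-A   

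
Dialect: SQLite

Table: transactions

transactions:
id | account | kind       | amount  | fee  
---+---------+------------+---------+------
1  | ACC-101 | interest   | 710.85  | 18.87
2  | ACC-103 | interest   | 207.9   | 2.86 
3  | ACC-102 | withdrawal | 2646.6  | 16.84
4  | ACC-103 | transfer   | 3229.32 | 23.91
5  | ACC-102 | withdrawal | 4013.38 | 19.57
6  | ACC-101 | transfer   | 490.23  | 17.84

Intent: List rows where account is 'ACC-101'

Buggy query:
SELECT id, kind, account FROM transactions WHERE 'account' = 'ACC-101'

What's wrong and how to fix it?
Bug: 'account' in single quotes is a string literal, not the column; the comparison is literal-vs-literal and never true

Fix: Remove the quotes around the column name (or use double quotes for an identifier)

Corrected query:
SELECT id, kind, account FROM transactions WHERE account = 'ACC-101'

Result:
id | kind     | account
---+----------+--------
1  | interest | ACC-101
6  | transfer | ACC-101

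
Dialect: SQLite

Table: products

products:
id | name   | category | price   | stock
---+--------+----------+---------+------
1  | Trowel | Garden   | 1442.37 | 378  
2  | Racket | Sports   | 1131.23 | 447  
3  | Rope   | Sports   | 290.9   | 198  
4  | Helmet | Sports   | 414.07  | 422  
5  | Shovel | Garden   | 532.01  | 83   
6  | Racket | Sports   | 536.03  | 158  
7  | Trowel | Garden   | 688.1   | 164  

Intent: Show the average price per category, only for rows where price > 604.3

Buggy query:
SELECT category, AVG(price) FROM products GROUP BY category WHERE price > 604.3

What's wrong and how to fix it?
Bug: Row-level WHERE must come before GROUP BY in the clause order

Fix: Place WHERE between FROM and GROUP BY

Corrected query:
SELECT category, AVG(price) FROM products WHERE price > 604.3 GROUP BY category

Result:
category | AVG(price)
---------+-----------
Garden   | 1065.235  
Sports   | 1131.23   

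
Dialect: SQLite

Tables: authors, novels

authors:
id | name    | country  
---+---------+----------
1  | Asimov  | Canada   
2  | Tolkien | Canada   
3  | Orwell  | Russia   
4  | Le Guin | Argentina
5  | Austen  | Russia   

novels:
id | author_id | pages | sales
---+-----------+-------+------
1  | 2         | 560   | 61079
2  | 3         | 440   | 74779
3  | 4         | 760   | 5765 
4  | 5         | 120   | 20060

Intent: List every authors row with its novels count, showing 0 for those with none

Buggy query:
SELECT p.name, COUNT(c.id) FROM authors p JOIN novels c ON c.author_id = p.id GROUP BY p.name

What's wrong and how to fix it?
Bug: INNER JOIN drops authors rows that have no matching novels rows

Fix: Use LEFT JOIN so parents without children still appear (COUNT(c.id) gives 0)

Corrected query:
SELECT p.name, COUNT(c.id) FROM authors p LEFT JOIN novels c ON c.author_id = p.id GROUP BY p.name

Result:
name    | COUNT(c.id)
--------+------------
Asimov  | 0          
Austen  | 1          
Le Guin | 1          
Orwell  | 1          
Tolkien | 1          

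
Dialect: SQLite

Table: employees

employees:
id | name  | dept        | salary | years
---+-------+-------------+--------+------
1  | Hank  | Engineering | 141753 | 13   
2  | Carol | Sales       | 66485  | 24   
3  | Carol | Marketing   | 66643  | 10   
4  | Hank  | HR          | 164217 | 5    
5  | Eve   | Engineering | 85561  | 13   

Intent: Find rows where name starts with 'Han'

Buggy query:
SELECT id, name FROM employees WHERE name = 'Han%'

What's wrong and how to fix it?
Bug: '=' compares the literal string including the % character; pattern matching needs LIKE

Fix: Use LIKE for wildcard pattern matching

Corrected query:
SELECT id, name FROM employees WHERE name LIKE 'Han%'

Result:
id | name
---+-----
1  | Hank
4  | Hank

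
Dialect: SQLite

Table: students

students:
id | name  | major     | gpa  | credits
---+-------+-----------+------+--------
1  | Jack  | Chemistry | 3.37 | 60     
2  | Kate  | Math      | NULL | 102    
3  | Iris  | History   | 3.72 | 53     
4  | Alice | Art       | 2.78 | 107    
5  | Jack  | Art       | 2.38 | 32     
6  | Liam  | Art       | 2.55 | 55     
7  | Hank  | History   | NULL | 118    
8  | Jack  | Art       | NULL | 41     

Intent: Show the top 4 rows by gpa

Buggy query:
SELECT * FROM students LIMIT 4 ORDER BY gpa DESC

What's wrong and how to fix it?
Bug: LIMIT must come after ORDER BY

Fix: Swap the clauses: ORDER BY first, then LIMIT

Corrected query:
SELECT * FROM students ORDER BY gpa DESC LIMIT 4

Result:
id | name  | major     | gpa  | credits
---+-------+-----------+------+--------
3  | Iris  | History   | 3.72 | 53     
1  | Jack  | Chemistry | 3.37 | 60     
4  | Alice | Art       | 2.78 | 107    
6  | Liam  | Art       | 2.55 | 55     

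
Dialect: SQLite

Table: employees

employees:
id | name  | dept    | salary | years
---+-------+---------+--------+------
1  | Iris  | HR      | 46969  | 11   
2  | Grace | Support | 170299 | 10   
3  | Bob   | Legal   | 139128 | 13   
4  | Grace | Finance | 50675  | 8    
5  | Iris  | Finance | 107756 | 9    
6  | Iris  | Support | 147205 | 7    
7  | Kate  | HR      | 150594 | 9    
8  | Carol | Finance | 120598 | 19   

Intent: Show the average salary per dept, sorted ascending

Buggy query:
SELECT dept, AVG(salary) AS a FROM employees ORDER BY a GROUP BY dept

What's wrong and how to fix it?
Bug: GROUP BY must precede ORDER BY

Fix: Move ORDER BY to the end, after GROUP BY

Corrected query:
SELECT dept, AVG(salary) AS a FROM employees GROUP BY dept ORDER BY a

Result:
dept    | a           
--------+-------------
Finance | 93009.666667
HR      | 98781.5     
Legal   | 139128      
Support | 158752      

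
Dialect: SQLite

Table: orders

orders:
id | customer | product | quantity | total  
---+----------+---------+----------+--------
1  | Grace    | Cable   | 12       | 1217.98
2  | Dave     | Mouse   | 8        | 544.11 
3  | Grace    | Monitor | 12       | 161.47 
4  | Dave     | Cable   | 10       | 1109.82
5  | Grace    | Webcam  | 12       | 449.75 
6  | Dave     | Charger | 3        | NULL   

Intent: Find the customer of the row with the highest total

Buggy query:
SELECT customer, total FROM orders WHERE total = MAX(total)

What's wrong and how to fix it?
Bug: WHERE is evaluated per row; an aggregate over the whole table isn't defined there

Fix: Wrap MAX in a scalar subquery so WHERE compares against a single value

Corrected query:
SELECT customer, total FROM orders WHERE total = (SELECT MAX(total) FROM orders)

Result:
customer | total  
---------+--------
Grace    | 1217.98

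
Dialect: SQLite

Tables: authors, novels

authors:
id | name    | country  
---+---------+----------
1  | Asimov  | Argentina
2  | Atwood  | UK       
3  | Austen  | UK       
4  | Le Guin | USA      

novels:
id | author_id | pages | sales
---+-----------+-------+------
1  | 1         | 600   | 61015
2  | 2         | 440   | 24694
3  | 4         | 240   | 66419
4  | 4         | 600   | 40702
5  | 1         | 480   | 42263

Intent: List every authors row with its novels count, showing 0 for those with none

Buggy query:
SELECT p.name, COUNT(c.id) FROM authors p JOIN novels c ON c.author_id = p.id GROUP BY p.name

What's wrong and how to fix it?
Bug: An inner join excludes parents with zero children

Fix: Switch to LEFT JOIN to retain unmatched parent rows

Corrected query:
SELECT p.name, COUNT(c.id) FROM authors p LEFT JOIN novels c ON c.author_id = p.id GROUP BY p.name

Result:
name    | COUNT(c.id)
--------+------------
Asimov  | 2          
Atwood  | 1          
Austen  | 0          
Le Guin | 2          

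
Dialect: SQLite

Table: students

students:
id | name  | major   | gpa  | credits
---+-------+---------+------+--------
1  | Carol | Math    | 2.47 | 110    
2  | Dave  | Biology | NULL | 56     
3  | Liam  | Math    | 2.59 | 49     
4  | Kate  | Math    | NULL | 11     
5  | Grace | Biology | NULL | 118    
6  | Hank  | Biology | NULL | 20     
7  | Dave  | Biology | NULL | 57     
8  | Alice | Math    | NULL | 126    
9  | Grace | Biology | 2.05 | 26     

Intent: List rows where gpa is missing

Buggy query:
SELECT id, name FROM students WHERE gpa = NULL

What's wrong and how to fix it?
Bug: Comparing to NULL with '=' never matches; NULL = NULL is unknown, not true

Fix: Use IS NULL to test for NULL

Corrected query:
SELECT id, name FROM students WHERE gpa IS NULL

Result:
id | name 
---+------
2  | Dave 
4  | Kate 
5  | Grace
6  | Hank 
7  | Dave 
8  | Alice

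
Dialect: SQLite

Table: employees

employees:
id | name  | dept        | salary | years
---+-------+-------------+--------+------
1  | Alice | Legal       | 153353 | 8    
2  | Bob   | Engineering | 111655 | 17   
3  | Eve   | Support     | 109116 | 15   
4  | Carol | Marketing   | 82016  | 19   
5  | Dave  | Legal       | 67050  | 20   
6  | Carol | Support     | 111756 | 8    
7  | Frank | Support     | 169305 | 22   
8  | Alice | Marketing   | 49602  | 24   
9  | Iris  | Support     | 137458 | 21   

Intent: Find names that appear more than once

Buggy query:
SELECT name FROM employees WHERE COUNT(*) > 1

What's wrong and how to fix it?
Bug: WHERE can't reference COUNT(*); aggregates are computed after WHERE

Fix: Group first, then use HAVING for the count condition

Corrected query:
SELECT name FROM employees GROUP BY name HAVING COUNT(*) > 1

Result:
name 
-----
Alice
Carol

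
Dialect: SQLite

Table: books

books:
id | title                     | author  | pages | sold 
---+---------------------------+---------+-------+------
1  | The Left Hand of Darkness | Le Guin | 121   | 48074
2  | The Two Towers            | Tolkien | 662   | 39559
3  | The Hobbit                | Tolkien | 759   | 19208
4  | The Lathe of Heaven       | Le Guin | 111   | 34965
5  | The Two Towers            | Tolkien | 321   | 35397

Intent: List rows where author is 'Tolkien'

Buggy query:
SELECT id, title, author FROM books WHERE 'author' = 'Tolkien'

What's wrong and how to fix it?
Bug: Single quotes denote string literals in SQL; the column name is being compared as a constant string

Fix: Reference the column as author without single quotes

Corrected query:
SELECT id, title, author FROM books WHERE author = 'Tolkien'

Result:
id | title          | author 
---+----------------+--------
2  | The Two Towers | Tolkien
3  | The Hobbit     | Tolkien
5  | The Two Towers | Tolkien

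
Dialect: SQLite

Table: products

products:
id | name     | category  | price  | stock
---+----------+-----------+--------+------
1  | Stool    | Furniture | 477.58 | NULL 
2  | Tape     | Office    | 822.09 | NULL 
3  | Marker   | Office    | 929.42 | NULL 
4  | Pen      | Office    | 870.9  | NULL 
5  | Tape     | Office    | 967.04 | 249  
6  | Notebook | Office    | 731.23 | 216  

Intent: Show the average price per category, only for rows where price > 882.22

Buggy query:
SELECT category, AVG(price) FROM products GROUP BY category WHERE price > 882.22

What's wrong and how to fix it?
Bug: Row-level WHERE must come before GROUP BY in the clause order

Fix: Place WHERE between FROM and GROUP BY

Corrected query:
SELECT category, AVG(price) FROM products WHERE price > 882.22 GROUP BY category

Result:
category | AVG(price)
---------+-----------
Office   | 948.23    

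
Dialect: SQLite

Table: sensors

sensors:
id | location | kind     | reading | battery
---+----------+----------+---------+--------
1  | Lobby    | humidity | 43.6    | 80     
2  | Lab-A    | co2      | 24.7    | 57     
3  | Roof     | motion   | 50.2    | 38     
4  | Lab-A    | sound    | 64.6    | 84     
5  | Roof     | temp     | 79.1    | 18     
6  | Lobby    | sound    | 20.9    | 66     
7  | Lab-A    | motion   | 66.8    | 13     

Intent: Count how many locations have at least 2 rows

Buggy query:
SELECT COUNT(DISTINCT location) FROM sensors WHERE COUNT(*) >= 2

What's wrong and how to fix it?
Bug: WHERE filters individual rows, not groups, so a group-level COUNT is invalid there

Fix: Use a subquery that GROUPs and filters with HAVING, then count its rows

Corrected query:
SELECT COUNT(*) FROM (SELECT location FROM sensors GROUP BY location HAVING COUNT(*) >= 2)

Result:
COUNT(*)
--------
3       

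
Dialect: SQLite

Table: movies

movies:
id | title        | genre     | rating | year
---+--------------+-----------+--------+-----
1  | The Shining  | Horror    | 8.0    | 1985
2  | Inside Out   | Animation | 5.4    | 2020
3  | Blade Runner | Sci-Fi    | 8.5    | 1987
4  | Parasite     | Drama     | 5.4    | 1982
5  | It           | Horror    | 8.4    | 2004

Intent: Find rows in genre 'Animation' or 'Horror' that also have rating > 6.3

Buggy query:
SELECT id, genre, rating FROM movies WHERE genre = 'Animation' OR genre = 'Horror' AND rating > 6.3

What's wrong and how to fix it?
Bug: Without parentheses, AND is evaluated before OR, so the rating filter only applies to the 'Horror' branch

Fix: Add parentheses around the OR so the AND applies to both alternatives

Corrected query:
SELECT id, genre, rating FROM movies WHERE (genre = 'Animation' OR genre = 'Horror') AND rating > 6.3

Result:
id | genre  | rating
---+--------+-------
1  | Horror | 8     
5  | Horror | 8.4   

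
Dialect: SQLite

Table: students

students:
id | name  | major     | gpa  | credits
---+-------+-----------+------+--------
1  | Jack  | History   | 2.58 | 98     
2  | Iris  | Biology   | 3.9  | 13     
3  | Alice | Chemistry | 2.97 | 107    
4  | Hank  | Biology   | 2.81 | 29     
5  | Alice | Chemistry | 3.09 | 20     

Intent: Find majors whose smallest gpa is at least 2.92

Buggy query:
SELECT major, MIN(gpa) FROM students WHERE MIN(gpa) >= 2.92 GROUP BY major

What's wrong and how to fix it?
Bug: Aggregates like MIN are computed per group after WHERE runs

Fix: Use HAVING for the per-group MIN condition

Corrected query:
SELECT major, MIN(gpa) FROM students GROUP BY major HAVING MIN(gpa) >= 2.92

Result:
major     | MIN(gpa)
----------+---------
Chemistry | 2.97    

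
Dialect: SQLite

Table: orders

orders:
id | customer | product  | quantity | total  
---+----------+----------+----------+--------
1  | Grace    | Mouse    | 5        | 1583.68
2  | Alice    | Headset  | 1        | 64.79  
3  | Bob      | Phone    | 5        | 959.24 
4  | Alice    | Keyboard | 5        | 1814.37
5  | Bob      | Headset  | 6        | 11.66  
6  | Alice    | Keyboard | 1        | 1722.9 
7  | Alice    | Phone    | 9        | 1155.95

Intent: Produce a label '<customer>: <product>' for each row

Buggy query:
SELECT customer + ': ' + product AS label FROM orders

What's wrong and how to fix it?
Bug: SQLite uses || for string concatenation; + coerces text to numbers (yielding 0)

Fix: Use the || operator for string concatenation

Corrected query:
SELECT customer || ': ' || product AS label FROM orders

Result:
label          
---------------
Grace: Mouse   
Alice: Headset 
Bob: Phone     
Alice: Keyboard
Bob: Headset   
Alice: Keyboard
Alice: Phone   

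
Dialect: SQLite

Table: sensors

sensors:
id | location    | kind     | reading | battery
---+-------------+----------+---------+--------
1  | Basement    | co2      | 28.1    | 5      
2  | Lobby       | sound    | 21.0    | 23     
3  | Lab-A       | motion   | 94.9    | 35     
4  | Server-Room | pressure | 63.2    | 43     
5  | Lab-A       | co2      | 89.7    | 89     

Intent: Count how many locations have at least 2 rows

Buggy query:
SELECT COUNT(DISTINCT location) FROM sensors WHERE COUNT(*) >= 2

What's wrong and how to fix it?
Bug: WHERE filters individual rows, not groups, so a group-level COUNT is invalid there

Fix: Group first with HAVING COUNT(*) >= 2, then COUNT the resulting groups

Corrected query:
SELECT COUNT(*) FROM (SELECT location FROM sensors GROUP BY location HAVING COUNT(*) >= 2)

Result:
COUNT(*)
--------
1       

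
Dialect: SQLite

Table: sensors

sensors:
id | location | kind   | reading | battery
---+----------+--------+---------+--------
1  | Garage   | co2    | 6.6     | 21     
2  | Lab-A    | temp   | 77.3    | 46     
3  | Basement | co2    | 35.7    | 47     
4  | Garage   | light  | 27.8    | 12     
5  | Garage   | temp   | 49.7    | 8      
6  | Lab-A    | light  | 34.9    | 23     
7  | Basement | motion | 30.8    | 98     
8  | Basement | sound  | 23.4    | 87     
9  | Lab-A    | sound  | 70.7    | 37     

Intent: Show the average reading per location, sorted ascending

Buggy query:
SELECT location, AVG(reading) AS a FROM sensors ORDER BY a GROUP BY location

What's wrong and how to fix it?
Bug: ORDER BY appears before GROUP BY; SQL clause order requires GROUP BY first

Fix: Move ORDER BY to the end, after GROUP BY

Corrected query:
SELECT location, AVG(reading) AS a FROM sensors GROUP BY location ORDER BY a

Result:
location | a        
---------+----------
Garage   | 28.033333
Basement | 29.966667
Lab-A    | 60.966667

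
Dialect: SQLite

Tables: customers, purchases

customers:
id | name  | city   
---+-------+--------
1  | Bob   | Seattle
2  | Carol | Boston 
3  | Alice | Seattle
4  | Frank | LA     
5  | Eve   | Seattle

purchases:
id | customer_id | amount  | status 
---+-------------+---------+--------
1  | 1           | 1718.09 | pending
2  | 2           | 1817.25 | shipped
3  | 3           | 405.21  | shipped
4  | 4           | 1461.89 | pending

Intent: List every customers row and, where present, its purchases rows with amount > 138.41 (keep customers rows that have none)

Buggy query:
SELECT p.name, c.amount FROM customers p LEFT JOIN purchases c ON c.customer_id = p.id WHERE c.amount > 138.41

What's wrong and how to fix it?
Bug: A WHERE condition on the right-hand table after LEFT JOIN drops unmatched parents

Fix: Move the right-table condition into the ON clause so unmatched parents are kept

Corrected query:
SELECT p.name, c.amount FROM customers p LEFT JOIN purchases c ON c.customer_id = p.id AND c.amount > 138.41

Result:
name  | amount 
------+--------
Bob   | 1718.09
Carol | 1817.25
Alice | 405.21 
Frank | 1461.89
Eve   | NULL   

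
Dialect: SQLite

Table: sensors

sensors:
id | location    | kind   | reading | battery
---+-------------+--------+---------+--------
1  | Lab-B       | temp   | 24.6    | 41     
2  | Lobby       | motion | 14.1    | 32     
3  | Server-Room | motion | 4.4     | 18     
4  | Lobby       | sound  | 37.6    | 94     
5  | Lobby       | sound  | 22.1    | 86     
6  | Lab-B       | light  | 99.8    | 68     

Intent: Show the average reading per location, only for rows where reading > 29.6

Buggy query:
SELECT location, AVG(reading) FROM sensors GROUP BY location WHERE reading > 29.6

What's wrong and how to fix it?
Bug: WHERE cannot follow GROUP BY

Fix: Move the WHERE clause before GROUP BY

Corrected query:
SELECT location, AVG(reading) FROM sensors WHERE reading > 29.6 GROUP BY location

Result:
location | AVG(reading)
---------+-------------
Lab-B    | 99.8        
Lobby    | 37.6        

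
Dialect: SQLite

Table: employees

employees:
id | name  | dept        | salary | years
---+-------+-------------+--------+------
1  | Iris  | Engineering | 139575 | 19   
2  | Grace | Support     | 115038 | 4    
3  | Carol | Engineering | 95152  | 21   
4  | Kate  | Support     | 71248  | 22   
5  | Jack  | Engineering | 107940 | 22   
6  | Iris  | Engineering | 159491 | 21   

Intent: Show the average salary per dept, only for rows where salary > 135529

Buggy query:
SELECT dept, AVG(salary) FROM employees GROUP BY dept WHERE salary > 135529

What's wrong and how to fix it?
Bug: WHERE cannot follow GROUP BY

Fix: Move the WHERE clause before GROUP BY

Corrected query:
SELECT dept, AVG(salary) FROM employees WHERE salary > 135529 GROUP BY dept

Result:
dept        | AVG(salary)
------------+------------
Engineering | 149533     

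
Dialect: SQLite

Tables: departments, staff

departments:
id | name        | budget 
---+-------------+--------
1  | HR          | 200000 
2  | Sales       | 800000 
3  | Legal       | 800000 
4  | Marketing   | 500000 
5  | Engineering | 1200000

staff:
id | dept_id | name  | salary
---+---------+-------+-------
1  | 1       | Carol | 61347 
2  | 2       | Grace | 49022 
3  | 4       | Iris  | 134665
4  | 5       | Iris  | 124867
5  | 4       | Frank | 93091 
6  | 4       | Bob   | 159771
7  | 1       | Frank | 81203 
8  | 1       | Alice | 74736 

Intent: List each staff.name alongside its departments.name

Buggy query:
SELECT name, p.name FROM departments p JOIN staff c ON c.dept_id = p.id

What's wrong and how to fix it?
Bug: Both tables have a 'name' column; the unqualified reference is ambiguous

Fix: Prefix ambiguous columns with the table alias

Corrected query:
SELECT c.name, p.name FROM departments p JOIN staff c ON c.dept_id = p.id

Result:
name  | name       
------+------------
Carol | HR         
Grace | Sales      
Iris  | Marketing  
Iris  | Engineering
Frank | Marketing  
Bob   | Marketing  
Frank | HR         
Alice | HR         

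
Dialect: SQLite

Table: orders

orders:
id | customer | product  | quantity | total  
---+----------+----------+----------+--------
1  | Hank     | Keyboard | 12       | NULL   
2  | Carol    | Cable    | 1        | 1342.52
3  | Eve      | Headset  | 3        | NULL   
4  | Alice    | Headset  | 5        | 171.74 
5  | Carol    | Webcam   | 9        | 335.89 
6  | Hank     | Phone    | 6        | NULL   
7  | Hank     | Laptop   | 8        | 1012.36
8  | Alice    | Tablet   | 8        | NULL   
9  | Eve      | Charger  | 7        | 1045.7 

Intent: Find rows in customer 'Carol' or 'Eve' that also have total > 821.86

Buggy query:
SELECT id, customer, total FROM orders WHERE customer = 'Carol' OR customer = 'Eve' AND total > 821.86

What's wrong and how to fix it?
Bug: AND binds tighter than OR, so this parses as customer = 'Carol' OR (customer = 'Eve' AND total > 821.86)

Fix: Add parentheses around the OR so the AND applies to both alternatives

Corrected query:
SELECT id, customer, total FROM orders WHERE (customer = 'Carol' OR customer = 'Eve') AND total > 821.86

Result:
id | customer | total  
---+----------+--------
2  | Carol    | 1342.52
9  | Eve      | 1045.7 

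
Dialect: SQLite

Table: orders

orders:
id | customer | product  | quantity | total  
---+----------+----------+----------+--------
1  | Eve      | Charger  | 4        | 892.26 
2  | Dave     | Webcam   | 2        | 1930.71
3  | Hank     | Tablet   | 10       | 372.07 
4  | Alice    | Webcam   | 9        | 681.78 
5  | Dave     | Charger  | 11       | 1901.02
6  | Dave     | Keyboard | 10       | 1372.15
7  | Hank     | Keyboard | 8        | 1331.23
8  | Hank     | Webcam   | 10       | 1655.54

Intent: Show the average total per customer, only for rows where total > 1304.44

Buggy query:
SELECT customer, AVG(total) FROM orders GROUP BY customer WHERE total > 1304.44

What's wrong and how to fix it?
Bug: WHERE cannot follow GROUP BY

Fix: Move the WHERE clause before GROUP BY

Corrected query:
SELECT customer, AVG(total) FROM orders WHERE total > 1304.44 GROUP BY customer

Result:
customer | AVG(total) 
---------+------------
Dave     | 1734.626667
Hank     | 1493.385   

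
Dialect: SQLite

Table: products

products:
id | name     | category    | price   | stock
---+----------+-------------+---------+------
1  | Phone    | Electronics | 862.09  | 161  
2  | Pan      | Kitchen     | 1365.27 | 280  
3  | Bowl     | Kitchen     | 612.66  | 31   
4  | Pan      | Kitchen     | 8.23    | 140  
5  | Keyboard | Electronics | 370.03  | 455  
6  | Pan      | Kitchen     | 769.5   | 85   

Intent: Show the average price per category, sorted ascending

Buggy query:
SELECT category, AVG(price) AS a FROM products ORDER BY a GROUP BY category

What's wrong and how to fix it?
Bug: ORDER BY appears before GROUP BY; SQL clause order requires GROUP BY first

Fix: Reorder: SELECT … FROM … GROUP BY … ORDER BY …

Corrected query:
SELECT category, AVG(price) AS a FROM products GROUP BY category ORDER BY a

Result:
category    | a      
------------+--------
Electronics | 616.06 
Kitchen     | 688.915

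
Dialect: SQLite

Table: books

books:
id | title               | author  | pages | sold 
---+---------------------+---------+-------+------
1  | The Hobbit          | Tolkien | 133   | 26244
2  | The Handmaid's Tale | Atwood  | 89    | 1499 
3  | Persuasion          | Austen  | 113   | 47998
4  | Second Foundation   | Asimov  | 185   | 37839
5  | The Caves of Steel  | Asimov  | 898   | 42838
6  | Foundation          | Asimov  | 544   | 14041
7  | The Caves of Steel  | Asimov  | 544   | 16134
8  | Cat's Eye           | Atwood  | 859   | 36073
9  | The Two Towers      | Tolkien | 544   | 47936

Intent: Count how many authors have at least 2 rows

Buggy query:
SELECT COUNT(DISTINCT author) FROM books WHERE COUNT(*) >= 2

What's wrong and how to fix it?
Bug: COUNT(*) cannot appear in WHERE; the per-group count doesn't exist yet

Fix: Group first with HAVING COUNT(*) >= 2, then COUNT the resulting groups

Corrected query:
SELECT COUNT(*) FROM (SELECT author FROM books GROUP BY author HAVING COUNT(*) >= 2)

Result:
COUNT(*)
--------
3       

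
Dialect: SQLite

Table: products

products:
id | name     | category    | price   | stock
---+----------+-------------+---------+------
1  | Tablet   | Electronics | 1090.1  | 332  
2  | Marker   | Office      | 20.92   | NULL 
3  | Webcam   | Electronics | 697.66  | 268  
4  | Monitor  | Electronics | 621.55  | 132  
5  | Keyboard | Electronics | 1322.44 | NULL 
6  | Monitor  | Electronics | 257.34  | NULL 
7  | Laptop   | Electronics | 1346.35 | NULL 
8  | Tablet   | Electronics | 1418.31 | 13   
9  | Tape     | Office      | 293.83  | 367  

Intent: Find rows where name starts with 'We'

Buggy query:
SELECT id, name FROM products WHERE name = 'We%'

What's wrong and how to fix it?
Bug: '=' compares the literal string including the % character; pattern matching needs LIKE

Fix: Use LIKE for wildcard pattern matching

Corrected query:
SELECT id, name FROM products WHERE name LIKE 'We%'

Result:
id | name  
---+-------
3  | Webcam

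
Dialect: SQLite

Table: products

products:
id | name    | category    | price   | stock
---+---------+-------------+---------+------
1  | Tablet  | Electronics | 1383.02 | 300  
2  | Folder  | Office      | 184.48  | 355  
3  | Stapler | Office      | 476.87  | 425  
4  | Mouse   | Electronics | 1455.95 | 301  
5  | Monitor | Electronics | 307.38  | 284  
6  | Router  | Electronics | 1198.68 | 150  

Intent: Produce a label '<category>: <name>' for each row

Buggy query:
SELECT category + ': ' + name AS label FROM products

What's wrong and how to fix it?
Bug: SQLite uses || for string concatenation; + coerces text to numbers (yielding 0)

Fix: Replace + with || to concatenate text

Corrected query:
SELECT category || ': ' || name AS label FROM products

Result:
label               
--------------------
Electronics: Tablet 
Office: Folder      
Office: Stapler     
Electronics: Mouse  
Electronics: Monitor
Electronics: Router 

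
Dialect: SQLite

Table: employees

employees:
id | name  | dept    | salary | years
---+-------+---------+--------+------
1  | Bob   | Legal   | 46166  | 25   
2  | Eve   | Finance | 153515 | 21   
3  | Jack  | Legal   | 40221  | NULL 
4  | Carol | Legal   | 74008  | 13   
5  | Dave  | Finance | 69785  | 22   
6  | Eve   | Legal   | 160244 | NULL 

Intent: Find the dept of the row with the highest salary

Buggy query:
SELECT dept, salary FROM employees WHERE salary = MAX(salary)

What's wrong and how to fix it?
Bug: WHERE is evaluated per row; an aggregate over the whole table isn't defined there

Fix: Use a subquery: WHERE salary = (SELECT MAX(salary) FROM employees)

Corrected query:
SELECT dept, salary FROM employees WHERE salary = (SELECT MAX(salary) FROM employees)

Result:
dept  | salary
------+-------
Legal | 160244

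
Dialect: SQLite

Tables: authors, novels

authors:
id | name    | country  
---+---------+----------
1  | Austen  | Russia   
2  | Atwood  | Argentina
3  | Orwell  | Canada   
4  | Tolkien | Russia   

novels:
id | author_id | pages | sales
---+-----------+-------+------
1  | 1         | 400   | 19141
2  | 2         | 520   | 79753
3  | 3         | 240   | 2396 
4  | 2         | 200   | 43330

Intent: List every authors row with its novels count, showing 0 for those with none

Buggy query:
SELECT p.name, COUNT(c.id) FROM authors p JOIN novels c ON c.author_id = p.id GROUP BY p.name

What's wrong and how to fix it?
Bug: INNER JOIN drops authors rows that have no matching novels rows

Fix: Use LEFT JOIN so parents without children still appear (COUNT(c.id) gives 0)

Corrected query:
SELECT p.name, COUNT(c.id) FROM authors p LEFT JOIN novels c ON c.author_id = p.id GROUP BY p.name

Result:
name    | COUNT(c.id)
--------+------------
Atwood  | 2          
Austen  | 1          
Orwell  | 1          
Tolkien | 0          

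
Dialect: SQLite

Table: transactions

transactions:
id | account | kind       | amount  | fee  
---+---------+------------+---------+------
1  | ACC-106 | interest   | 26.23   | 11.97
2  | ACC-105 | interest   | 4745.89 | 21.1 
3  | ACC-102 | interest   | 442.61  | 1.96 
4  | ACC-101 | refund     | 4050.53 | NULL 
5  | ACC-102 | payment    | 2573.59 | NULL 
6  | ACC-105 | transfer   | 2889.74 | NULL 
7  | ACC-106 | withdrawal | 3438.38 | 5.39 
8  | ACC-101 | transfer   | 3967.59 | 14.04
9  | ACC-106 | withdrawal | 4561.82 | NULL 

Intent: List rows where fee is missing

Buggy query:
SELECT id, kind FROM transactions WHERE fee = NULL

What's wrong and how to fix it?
Bug: Comparing to NULL with '=' never matches; NULL = NULL is unknown, not true

Fix: Replace '= NULL' with 'IS NULL'

Corrected query:
SELECT id, kind FROM transactions WHERE fee IS NULL

Result:
id | kind      
---+-----------
4  | refund    
5  | payment   
6  | transfer  
9  | withdrawal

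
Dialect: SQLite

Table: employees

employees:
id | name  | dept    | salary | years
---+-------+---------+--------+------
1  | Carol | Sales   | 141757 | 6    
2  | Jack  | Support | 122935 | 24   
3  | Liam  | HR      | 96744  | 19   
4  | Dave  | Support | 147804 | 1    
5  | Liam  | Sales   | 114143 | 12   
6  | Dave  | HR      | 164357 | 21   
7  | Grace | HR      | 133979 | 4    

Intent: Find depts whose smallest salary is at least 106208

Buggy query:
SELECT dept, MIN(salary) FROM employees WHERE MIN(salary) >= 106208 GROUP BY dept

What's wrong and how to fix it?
Bug: Aggregates like MIN are computed per group after WHERE runs

Fix: Replace WHERE with HAVING after the GROUP BY

Corrected query:
SELECT dept, MIN(salary) FROM employees GROUP BY dept HAVING MIN(salary) >= 106208

Result:
dept    | MIN(salary)
--------+------------
Sales   | 114143     
Support | 122935     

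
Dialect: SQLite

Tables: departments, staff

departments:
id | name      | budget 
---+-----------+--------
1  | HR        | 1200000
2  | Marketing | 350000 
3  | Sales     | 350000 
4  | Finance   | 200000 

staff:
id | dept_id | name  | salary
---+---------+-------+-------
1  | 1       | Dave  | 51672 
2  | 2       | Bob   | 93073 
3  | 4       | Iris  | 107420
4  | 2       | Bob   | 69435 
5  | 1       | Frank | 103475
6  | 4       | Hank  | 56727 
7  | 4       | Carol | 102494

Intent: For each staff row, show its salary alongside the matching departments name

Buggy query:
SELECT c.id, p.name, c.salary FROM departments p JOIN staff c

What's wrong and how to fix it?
Bug: JOIN with no ON clause produces a cartesian product; every staff row pairs with every departments row

Fix: Add ON c.dept_id = p.id to the JOIN

Corrected query:
SELECT c.id, p.name, c.salary FROM departments p JOIN staff c ON c.dept_id = p.id

Result:
id | name      | salary
---+-----------+-------
1  | HR        | 51672 
2  | Marketing | 93073 
3  | Finance   | 107420
4  | Marketing | 69435 
5  | HR        | 103475
6  | Finance   | 56727 
7  | Finance   | 102494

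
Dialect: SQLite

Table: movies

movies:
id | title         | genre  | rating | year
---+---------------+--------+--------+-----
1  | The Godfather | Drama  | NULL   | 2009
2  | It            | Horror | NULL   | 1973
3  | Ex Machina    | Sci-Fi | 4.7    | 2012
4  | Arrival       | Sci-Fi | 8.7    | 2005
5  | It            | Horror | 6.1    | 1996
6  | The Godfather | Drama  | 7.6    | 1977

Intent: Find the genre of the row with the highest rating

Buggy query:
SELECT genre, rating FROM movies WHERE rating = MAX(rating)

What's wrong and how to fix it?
Bug: MAX(rating) is an aggregate and cannot be used directly in WHERE

Fix: Use a subquery: WHERE rating = (SELECT MAX(rating) FROM movies)

Corrected query:
SELECT genre, rating FROM movies WHERE rating = (SELECT MAX(rating) FROM movies)

Result:
genre  | rating
-------+-------
Sci-Fi | 8.7   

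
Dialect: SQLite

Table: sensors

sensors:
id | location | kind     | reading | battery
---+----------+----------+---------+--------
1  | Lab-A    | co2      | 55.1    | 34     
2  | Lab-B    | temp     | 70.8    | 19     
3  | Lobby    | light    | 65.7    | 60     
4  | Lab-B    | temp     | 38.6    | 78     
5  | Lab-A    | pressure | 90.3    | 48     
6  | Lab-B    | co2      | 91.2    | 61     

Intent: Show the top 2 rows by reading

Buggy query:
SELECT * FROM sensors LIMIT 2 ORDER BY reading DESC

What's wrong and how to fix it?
Bug: ORDER BY cannot follow LIMIT; LIMIT is the final clause

Fix: Swap the clauses: ORDER BY first, then LIMIT

Corrected query:
SELECT * FROM sensors ORDER BY reading DESC LIMIT 2

Result:
id | location | kind     | reading | battery
---+----------+----------+---------+--------
6  | Lab-B    | co2      | 91.2    | 61     
5  | Lab-A    | pressure | 90.3    | 48     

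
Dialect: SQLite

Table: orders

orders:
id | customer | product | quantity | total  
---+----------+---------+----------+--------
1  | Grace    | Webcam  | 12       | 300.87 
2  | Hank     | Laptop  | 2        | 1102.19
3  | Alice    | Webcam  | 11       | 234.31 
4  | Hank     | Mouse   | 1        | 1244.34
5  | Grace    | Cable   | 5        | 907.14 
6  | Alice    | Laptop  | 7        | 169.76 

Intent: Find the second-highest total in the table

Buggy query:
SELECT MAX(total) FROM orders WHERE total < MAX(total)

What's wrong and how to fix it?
Bug: The inner MAX is an aggregate inside WHERE, which is not allowed

Fix: Compute the overall MAX in a subquery, then take MAX of rows below it

Corrected query:
SELECT MAX(total) FROM orders WHERE total < (SELECT MAX(total) FROM orders)

Result:
MAX(total)
----------
1102.19   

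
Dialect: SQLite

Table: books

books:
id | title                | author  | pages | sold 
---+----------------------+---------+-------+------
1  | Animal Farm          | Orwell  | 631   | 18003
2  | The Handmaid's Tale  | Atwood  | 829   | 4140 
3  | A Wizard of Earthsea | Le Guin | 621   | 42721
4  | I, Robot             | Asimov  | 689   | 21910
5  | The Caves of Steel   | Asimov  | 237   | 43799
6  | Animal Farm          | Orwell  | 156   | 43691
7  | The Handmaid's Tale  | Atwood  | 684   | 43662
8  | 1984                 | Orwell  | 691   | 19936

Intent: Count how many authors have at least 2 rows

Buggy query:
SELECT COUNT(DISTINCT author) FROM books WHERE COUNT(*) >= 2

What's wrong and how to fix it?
Bug: COUNT(*) cannot appear in WHERE; the per-group count doesn't exist yet

Fix: Group first with HAVING COUNT(*) >= 2, then COUNT the resulting groups

Corrected query:
SELECT COUNT(*) FROM (SELECT author FROM books GROUP BY author HAVING COUNT(*) >= 2)

Result:
COUNT(*)
--------
3       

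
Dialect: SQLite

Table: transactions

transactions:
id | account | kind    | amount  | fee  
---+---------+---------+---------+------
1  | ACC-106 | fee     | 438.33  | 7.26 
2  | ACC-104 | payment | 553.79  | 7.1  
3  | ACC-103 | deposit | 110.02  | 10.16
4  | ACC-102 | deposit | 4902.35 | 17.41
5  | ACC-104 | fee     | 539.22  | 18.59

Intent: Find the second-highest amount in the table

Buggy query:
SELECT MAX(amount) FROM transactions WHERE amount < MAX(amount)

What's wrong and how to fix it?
Bug: The inner MAX is an aggregate inside WHERE, which is not allowed

Fix: Put the inner MAX in a scalar subquery

Corrected query:
SELECT MAX(amount) FROM transactions WHERE amount < (SELECT MAX(amount) FROM transactions)

Result:
MAX(amount)
-----------
553.79     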